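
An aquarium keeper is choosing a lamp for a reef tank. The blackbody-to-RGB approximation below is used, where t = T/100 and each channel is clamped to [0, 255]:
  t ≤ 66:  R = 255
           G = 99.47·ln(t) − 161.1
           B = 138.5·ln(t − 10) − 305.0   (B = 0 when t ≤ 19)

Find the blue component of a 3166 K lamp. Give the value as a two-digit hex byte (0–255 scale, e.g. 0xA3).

0x79

t = 3166/100 = 31.66; the t ≤ 66 branch applies.
B = 138.5·ln(31.66 − 10) − 305.0 = 138.5·ln 21.66 − 305.0 = 138.5·3.0755 − 305.0 = 120.952.
Rounded: 121; in hex, 0x79.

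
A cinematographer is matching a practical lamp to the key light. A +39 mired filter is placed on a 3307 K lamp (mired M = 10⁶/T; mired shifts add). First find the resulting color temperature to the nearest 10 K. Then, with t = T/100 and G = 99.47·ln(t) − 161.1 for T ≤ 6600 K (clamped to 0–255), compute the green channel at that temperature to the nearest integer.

175

M_in = 10⁶/3307 = 302.39; M_out = 302.39 + (+39) = 341.39.
T_out = 10⁶/341.39 = 2929.2 K → 2930 K; t = 29.3.
G = 99.47·ln 29.3 − 161.1 = 99.47·3.3776 − 161.1 = 174.869.
Rounded: 175.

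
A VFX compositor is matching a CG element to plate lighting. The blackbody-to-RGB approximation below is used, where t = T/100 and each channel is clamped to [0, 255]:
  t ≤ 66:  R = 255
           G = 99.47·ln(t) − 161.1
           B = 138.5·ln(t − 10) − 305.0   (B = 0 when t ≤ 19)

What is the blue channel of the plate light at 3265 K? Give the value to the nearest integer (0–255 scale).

t = 3265/100 = 32.65; the t ≤ 66 branch applies.
B = 138.5·ln(32.65 − 10) − 305.0 = 138.5·ln 22.65 − 305.0 = 138.5·3.1202 − 305.0 = 127.142.
Rounded: 127.

127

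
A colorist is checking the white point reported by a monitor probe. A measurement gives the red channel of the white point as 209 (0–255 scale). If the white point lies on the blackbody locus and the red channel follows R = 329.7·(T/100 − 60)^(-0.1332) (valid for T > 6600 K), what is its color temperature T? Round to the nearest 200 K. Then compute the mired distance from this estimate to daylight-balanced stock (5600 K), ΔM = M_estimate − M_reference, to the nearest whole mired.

-67 mireds

(t − 60)^(-0.1332) = 209/329.7 = 0.63391.
t − 60 = 0.63391^(1/-0.1332) = 0.63391^(-7.508) = 30.639, so t = 90.639.
T = 100·t = 9064 K → 9000 K to the nearest 200 K.
M_estimate = 10⁶/9000 = 111.11; M_reference = 10⁶/5600 = 178.57.
ΔM = 111.11 − 178.57 = -67.46 → -67 mireds.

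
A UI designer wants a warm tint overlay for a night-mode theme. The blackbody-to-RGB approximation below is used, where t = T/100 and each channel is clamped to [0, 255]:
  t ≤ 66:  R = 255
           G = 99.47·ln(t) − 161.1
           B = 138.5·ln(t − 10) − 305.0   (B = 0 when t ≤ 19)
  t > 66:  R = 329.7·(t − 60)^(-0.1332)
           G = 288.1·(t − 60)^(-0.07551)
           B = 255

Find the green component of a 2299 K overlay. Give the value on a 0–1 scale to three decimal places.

t = 2299/100 = 22.99; the t ≤ 66 branch applies.
G = 99.47·ln 22.99 − 161.1 = 99.47·3.1351 − 161.1 = 150.744.
On a 0–1 scale: 150.744/255 = 0.5912 → 0.591.

0.591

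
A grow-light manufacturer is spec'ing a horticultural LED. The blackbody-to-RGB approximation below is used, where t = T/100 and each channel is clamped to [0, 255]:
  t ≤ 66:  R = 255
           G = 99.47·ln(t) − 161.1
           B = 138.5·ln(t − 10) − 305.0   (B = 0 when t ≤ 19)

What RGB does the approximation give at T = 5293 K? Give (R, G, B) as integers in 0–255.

(255, 234, 216)

t = 5293/100 = 52.93; the t ≤ 66 branch applies.
R = 255 by definition for t ≤ 66.
G = 99.47·ln 52.93 − 161.1 = 99.47·3.9690 − 161.1 = 233.693.
B = 138.5·ln(52.93 − 10) − 305.0 = 138.5·ln 42.93 − 305.0 = 138.5·3.7596 − 305.0 = 215.701.
Rounded: (255, 234, 216).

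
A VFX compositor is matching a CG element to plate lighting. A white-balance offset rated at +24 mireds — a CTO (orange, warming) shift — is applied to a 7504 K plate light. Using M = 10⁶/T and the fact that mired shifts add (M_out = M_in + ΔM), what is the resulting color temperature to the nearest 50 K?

M_in = 10⁶/7504 = 133.26 mireds.
M_out = 133.26 + (+24) = 157.26 mireds.
T_out = 10⁶/157.26 = 6358.8 K → 6350 K.

6350 K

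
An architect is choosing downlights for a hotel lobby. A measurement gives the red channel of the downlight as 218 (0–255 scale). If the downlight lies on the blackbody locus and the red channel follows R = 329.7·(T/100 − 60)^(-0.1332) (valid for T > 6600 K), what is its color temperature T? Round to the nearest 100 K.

(t − 60)^(-0.1332) = 218/329.7 = 0.66121.
t − 60 = 0.66121^(1/-0.1332) = 0.66121^(-7.508) = 22.326, so t = 82.326.
T = 100·t = 8233 K → 8200 K to the nearest 100 K.

8200 K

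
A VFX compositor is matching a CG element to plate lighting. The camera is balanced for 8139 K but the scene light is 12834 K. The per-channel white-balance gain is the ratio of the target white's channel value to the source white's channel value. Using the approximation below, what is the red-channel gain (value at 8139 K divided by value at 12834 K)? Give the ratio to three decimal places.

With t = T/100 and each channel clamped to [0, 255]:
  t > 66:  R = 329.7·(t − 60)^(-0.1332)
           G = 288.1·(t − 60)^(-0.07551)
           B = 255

1.167

At 12834 K (t = 128.34):
  R = 329.7·(128.34 − 60)^(-0.1332) = 329.7·68.34^(-0.1332) = 329.7·0.56967 = 187.819.
At 8139 K (t = 81.39):
  R = 329.7·(81.39 − 60)^(-0.1332) = 329.7·21.39^(-0.1332) = 329.7·0.66499 = 219.248.
Gain = 219.248 / 187.819 = 1.1673 → 1.167.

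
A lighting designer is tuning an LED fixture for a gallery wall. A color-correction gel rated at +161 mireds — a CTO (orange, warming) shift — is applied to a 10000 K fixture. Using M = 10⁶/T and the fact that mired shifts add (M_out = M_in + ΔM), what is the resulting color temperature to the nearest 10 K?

3830 K

M_in = 10⁶/10000 = 100.00 mireds.
M_out = 100.00 + (+161) = 261.00 mireds.
T_out = 10⁶/261.00 = 3831.4 K → 3830 K.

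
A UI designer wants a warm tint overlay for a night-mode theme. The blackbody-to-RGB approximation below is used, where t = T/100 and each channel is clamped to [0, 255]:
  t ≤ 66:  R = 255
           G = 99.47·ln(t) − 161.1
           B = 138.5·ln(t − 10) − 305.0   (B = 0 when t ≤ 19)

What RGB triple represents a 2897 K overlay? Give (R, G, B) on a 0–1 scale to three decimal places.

(1.000, 0.681, 0.402)

t = 2897/100 = 28.97; the t ≤ 66 branch applies.
R = 255 by definition for t ≤ 66.
G = 99.47·ln 28.97 − 161.1 = 99.47·3.3663 − 161.1 = 173.742.
B = 138.5·ln(28.97 − 10) − 305.0 = 138.5·ln 18.97 − 305.0 = 138.5·2.9429 − 305.0 = 102.586.
Dividing each by 255: (1.0000, 0.6813, 0.4023) → (1.000, 0.681, 0.402).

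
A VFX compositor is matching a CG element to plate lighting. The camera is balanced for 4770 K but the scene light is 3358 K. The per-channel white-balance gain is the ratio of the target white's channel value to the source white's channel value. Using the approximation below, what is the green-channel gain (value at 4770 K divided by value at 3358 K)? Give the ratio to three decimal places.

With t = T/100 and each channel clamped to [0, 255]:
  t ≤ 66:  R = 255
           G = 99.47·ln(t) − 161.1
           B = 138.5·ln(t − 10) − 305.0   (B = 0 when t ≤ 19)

At 3358 K (t = 33.58):
  G = 99.47·ln 33.58 − 161.1 = 99.47·3.5139 − 161.1 = 188.431.
At 4770 K (t = 47.7):
  G = 99.47·ln 47.7 − 161.1 = 99.47·3.8649 − 161.1 = 223.345.
Gain = 223.345 / 188.431 = 1.1853 → 1.185.

1.185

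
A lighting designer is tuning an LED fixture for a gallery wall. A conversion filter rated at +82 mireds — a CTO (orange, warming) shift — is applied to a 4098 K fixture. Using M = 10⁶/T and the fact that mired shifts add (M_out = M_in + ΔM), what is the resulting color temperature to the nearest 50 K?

M_in = 10⁶/4098 = 244.02 mireds.
M_out = 244.02 + (+82) = 326.02 mireds.
T_out = 10⁶/326.02 = 3067.3 K → 3050 K.

3050 K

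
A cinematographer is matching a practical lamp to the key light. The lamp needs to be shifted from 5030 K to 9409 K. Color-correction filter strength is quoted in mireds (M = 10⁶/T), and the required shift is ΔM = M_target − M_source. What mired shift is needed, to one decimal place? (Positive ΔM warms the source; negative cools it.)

-92.5 mireds

M_source = 10⁶/5030 = 198.807; M_target = 10⁶/9409 = 106.281.
ΔM = 106.281 − 198.807 = -92.526 → -92.5 mireds, a cooling shift.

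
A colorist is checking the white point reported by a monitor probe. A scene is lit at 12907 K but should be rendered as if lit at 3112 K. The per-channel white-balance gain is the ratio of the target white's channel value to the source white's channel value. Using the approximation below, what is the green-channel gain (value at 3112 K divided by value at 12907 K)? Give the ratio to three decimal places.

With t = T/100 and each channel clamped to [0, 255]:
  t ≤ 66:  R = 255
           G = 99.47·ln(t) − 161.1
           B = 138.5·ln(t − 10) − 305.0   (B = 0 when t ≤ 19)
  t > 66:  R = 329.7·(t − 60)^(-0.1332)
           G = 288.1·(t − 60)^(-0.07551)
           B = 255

At 12907 K (t = 129.07):
  G = 288.1·(129.07 − 60)^(-0.07551) = 288.1·69.07^(-0.07551) = 288.1·0.72630 = 209.247.
At 3112 K (t = 31.12):
  G = 99.47·ln 31.12 − 161.1 = 99.47·3.4379 − 161.1 = 180.863.
Gain = 180.863 / 209.247 = 0.8644 → 0.864.

0.864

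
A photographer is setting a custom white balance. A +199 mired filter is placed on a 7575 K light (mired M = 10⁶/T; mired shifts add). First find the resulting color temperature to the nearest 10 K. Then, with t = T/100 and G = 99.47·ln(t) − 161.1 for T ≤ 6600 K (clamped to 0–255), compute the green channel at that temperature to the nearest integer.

178

M_in = 10⁶/7575 = 132.01; M_out = 132.01 + (+199) = 331.01.
T_out = 10⁶/331.01 = 3021.0 K → 3020 K; t = 30.2.
G = 99.47·ln 30.2 − 161.1 = 99.47·3.4078 − 161.1 = 177.878.
Rounded: 178.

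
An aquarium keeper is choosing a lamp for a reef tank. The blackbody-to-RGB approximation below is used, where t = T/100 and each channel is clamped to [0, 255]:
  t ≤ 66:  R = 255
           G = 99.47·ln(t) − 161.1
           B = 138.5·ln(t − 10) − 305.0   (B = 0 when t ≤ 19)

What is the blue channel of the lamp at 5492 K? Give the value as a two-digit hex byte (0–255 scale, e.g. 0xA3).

0xDE

t = 5492/100 = 54.92; the t ≤ 66 branch applies.
B = 138.5·ln(54.92 − 10) − 305.0 = 138.5·ln 44.92 − 305.0 = 138.5·3.8049 − 305.0 = 221.976.
Rounded: 222; in hex, 0xDE.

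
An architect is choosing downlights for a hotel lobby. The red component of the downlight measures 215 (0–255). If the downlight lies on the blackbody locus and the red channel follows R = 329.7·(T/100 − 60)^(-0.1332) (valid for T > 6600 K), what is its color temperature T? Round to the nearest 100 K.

(t − 60)^(-0.1332) = 215/329.7 = 0.65211.
t − 60 = 0.65211^(1/-0.1332) = 0.65211^(-7.508) = 24.774, so t = 84.774.
T = 100·t = 8477 K → 8500 K to the nearest 100 K.

8500 K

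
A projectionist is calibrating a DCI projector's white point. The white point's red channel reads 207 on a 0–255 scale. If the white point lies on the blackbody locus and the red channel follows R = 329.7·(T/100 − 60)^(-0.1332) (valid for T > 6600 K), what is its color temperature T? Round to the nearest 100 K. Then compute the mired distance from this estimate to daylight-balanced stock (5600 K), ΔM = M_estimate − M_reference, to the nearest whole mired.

(t − 60)^(-0.1332) = 207/329.7 = 0.62784.
t − 60 = 0.62784^(1/-0.1332) = 0.62784^(-7.508) = 32.933, so t = 92.933.
T = 100·t = 9293 K → 9300 K to the nearest 100 K.
M_estimate = 10⁶/9300 = 107.53; M_reference = 10⁶/5600 = 178.57.
ΔM = 107.53 − 178.57 = -71.04 → -71 mireds.

-71 mireds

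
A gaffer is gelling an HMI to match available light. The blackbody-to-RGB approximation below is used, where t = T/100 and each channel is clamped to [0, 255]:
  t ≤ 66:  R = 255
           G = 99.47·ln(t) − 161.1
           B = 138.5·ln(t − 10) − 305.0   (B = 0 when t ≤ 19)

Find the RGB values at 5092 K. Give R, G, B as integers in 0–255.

R=255, G=230, B=209

t = 5092/100 = 50.92; the t ≤ 66 branch applies.
R = 255 by definition for t ≤ 66.
G = 99.47·ln 50.92 − 161.1 = 99.47·3.9303 − 161.1 = 229.843.
B = 138.5·ln(50.92 − 10) − 305.0 = 138.5·ln 40.92 − 305.0 = 138.5·3.7116 − 305.0 = 209.059.
Rounded: (255, 230, 209).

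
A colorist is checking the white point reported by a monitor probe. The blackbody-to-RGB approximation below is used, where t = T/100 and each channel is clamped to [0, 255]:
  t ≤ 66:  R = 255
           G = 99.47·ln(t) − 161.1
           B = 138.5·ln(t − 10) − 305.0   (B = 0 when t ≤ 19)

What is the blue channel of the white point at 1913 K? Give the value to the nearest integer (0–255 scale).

1

t = 1913/100 = 19.13; the t ≤ 66 branch applies.
B = 138.5·ln(19.13 − 10) − 305.0 = 138.5·ln 9.13 − 305.0 = 138.5·2.2116 − 305.0 = 1.302.
Rounded: 1.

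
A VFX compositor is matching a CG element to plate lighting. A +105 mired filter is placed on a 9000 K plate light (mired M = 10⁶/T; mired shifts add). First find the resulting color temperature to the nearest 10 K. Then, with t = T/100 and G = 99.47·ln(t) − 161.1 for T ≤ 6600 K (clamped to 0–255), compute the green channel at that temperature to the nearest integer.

220

M_in = 10⁶/9000 = 111.11; M_out = 111.11 + (+105) = 216.11.
T_out = 10⁶/216.11 = 4627.2 K → 4630 K; t = 46.3.
G = 99.47·ln 46.3 − 161.1 = 99.47·3.8351 − 161.1 = 220.382.
Rounded: 220.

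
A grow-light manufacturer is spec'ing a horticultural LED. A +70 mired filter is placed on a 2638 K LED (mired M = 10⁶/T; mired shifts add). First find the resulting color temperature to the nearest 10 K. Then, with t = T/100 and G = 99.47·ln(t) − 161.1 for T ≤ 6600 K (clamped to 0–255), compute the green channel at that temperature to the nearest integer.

M_in = 10⁶/2638 = 379.08; M_out = 379.08 + (+70) = 449.08.
T_out = 10⁶/449.08 = 2226.8 K → 2230 K; t = 22.3.
G = 99.47·ln 22.3 − 161.1 = 99.47·3.1046 − 161.1 = 147.713.
Rounded: 148.

148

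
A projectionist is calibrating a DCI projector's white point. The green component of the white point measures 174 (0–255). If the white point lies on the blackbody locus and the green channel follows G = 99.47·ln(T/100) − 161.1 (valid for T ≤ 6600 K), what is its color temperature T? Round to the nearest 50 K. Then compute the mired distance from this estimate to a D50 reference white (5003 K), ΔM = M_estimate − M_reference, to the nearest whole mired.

+145 mireds

ln t = (174 + 161.1) / 99.47 = 3.3689.
t = e^3.3689 = 29.045.
T = 100·t = 2905 K → 2900 K to the nearest 50 K.
M_estimate = 10⁶/2900 = 344.83; M_reference = 10⁶/5003 = 199.88.
ΔM = 344.83 − 199.88 = 144.95 → +145 mireds.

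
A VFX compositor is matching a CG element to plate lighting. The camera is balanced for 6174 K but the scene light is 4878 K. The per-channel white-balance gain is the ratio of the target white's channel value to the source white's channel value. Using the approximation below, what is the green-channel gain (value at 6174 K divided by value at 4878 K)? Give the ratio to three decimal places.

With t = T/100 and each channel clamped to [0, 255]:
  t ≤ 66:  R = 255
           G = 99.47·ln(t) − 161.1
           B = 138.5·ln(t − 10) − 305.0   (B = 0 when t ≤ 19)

1.104

At 4878 K (t = 48.78):
  G = 99.47·ln 48.78 − 161.1 = 99.47·3.8873 − 161.1 = 225.572.
At 6174 K (t = 61.74):
  G = 99.47·ln 61.74 − 161.1 = 99.47·4.1229 − 161.1 = 249.008.
Gain = 249.008 / 225.572 = 1.1039 → 1.104.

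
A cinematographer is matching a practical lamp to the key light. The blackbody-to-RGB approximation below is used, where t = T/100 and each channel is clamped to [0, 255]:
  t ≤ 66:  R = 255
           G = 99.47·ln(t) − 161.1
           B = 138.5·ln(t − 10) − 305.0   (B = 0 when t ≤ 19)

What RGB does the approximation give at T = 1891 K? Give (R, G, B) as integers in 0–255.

t = 1891/100 = 18.91; the t ≤ 66 branch applies.
R = 255 by definition for t ≤ 66.
G = 99.47·ln 18.91 − 161.1 = 99.47·2.9397 − 161.1 = 131.311.
t = 18.91 ≤ 19, so B = 0.
Rounded: (255, 131, 0).

(255, 131, 0)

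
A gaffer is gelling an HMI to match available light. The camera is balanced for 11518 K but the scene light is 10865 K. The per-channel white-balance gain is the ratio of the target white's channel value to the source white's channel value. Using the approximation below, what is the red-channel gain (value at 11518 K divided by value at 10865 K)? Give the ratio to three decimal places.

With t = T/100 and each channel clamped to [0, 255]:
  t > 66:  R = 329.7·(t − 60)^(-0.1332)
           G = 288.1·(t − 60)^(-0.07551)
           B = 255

0.983

At 10865 K (t = 108.65):
  R = 329.7·(108.65 − 60)^(-0.1332) = 329.7·48.65^(-0.1332) = 329.7·0.59605 = 196.517.
At 11518 K (t = 115.18):
  R = 329.7·(115.18 − 60)^(-0.1332) = 329.7·55.18^(-0.1332) = 329.7·0.58613 = 193.247.
Gain = 193.247 / 196.517 = 0.9834 → 0.983.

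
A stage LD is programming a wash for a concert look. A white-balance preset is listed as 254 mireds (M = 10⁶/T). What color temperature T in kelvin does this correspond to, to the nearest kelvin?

T = 10⁶ / 254 = 3937.01 K → 3937 K.

3937 K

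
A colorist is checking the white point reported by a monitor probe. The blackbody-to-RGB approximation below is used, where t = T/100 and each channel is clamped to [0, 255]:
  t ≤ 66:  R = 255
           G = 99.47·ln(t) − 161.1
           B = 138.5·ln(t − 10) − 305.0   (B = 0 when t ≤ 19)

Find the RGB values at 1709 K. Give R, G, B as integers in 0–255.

t = 1709/100 = 17.09; the t ≤ 66 branch applies.
R = 255 by definition for t ≤ 66.
G = 99.47·ln 17.09 − 161.1 = 99.47·2.8385 − 161.1 = 121.245.
t = 17.09 ≤ 19, so B = 0.
Rounded: (255, 121, 0).

R=255, G=121, B=0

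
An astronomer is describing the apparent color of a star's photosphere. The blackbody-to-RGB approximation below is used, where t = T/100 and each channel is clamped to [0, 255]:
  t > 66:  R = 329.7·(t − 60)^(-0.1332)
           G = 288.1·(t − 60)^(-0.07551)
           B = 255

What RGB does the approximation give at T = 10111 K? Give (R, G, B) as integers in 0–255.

t = 10111/100 = 101.11; the t > 66 branch applies.
R = 329.7·(101.11 − 60)^(-0.1332) = 329.7·41.11^(-0.1332) = 329.7·0.60957 = 200.975.
G = 288.1·(101.11 − 60)^(-0.07551) = 288.1·41.11^(-0.07551) = 288.1·0.75532 = 217.608.
B = 255 by definition for t > 66.
Rounded: (201, 218, 255).

(201, 218, 255)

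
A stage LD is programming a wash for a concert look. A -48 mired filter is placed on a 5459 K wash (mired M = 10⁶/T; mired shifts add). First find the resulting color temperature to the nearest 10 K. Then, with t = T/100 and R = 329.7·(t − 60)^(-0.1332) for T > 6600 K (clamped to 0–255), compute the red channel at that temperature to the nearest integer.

M_in = 10⁶/5459 = 183.18; M_out = 183.18 + (-48) = 135.18.
T_out = 10⁶/135.18 = 7397.3 K → 7400 K; t = 74.
R = 329.7·(74 − 60)^(-0.1332) = 329.7·14^(-0.1332) = 329.7·0.70362 = 231.982.
Rounded: 232.

232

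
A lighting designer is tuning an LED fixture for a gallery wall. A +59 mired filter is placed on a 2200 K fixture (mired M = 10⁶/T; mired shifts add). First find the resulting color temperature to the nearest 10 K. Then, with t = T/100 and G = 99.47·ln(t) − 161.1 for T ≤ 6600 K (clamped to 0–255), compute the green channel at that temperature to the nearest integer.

134

M_in = 10⁶/2200 = 454.55; M_out = 454.55 + (+59) = 513.55.
T_out = 10⁶/513.55 = 1947.2 K → 1950 K; t = 19.5.
G = 99.47·ln 19.5 − 161.1 = 99.47·2.9704 − 161.1 = 134.367.
Rounded: 134.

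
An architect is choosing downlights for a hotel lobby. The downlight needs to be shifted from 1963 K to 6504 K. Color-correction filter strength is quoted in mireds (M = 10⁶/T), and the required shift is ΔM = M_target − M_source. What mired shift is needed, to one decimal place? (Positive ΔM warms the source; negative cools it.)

M_source = 10⁶/1963 = 509.424; M_target = 10⁶/6504 = 153.752.
ΔM = 153.752 − 509.424 = -355.673 → -355.7 mireds, a cooling shift.

-355.7 mireds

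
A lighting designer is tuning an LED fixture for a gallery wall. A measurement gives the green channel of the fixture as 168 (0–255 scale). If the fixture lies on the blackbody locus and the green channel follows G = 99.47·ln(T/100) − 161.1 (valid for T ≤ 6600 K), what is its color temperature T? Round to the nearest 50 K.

ln t = (168 + 161.1) / 99.47 = 3.3085.
t = e^3.3085 = 27.345.
T = 100·t = 2735 K → 2750 K to the nearest 50 K.

2750 K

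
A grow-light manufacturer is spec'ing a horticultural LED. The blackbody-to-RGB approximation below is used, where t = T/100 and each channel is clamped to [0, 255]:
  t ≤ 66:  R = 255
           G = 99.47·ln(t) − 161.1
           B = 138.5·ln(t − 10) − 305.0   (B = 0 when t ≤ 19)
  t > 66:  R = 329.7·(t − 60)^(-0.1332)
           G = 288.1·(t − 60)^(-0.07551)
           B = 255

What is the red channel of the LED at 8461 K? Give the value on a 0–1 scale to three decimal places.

t = 8461/100 = 84.61; the t > 66 branch applies.
R = 329.7·(84.61 − 60)^(-0.1332) = 329.7·24.61^(-0.1332) = 329.7·0.65269 = 215.190.
On a 0–1 scale: 215.190/255 = 0.8439 → 0.844.

0.844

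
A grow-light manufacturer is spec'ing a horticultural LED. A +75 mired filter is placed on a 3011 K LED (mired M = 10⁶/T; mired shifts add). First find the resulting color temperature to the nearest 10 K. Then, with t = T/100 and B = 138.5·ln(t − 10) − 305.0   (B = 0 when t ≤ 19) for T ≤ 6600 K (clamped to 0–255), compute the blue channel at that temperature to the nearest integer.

66

M_in = 10⁶/3011 = 332.12; M_out = 332.12 + (+75) = 407.12.
T_out = 10⁶/407.12 = 2456.3 K → 2460 K; t = 24.6.
B = 138.5·ln(24.6 − 10) − 305.0 = 138.5·ln 14.6 − 305.0 = 138.5·2.6810 − 305.0 = 66.321.
Rounded: 66.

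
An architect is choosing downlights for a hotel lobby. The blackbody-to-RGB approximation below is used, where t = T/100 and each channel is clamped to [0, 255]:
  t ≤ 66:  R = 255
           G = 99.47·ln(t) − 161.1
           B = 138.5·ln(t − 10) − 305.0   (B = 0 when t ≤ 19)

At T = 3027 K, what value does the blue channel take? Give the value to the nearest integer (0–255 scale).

t = 3027/100 = 30.27; the t ≤ 66 branch applies.
B = 138.5·ln(30.27 − 10) − 305.0 = 138.5·ln 20.27 − 305.0 = 138.5·3.0091 − 305.0 = 111.766.
Rounded: 112.

112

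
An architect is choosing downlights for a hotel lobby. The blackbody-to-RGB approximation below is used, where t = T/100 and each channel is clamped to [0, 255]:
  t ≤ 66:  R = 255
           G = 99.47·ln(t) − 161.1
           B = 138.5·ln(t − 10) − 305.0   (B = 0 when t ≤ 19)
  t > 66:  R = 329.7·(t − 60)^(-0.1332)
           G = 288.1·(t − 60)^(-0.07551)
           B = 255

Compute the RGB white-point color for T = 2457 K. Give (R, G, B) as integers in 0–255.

t = 2457/100 = 24.57; the t ≤ 66 branch applies.
R = 255 by definition for t ≤ 66.
G = 99.47·ln 24.57 − 161.1 = 99.47·3.2015 − 161.1 = 157.356.
B = 138.5·ln(24.57 − 10) − 305.0 = 138.5·ln 14.57 − 305.0 = 138.5·2.6790 − 305.0 = 66.037.
Rounded: (255, 157, 66).

(255, 157, 66)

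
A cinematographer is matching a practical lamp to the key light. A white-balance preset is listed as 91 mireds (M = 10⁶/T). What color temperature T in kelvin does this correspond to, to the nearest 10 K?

T = 10⁶ / 91 = 10989.01 K → 10990 K.

10990 K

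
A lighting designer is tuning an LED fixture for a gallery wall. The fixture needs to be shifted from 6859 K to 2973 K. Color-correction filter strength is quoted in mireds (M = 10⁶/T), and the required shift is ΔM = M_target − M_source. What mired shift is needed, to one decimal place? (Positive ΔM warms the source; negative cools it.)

M_source = 10⁶/6859 = 145.794; M_target = 10⁶/2973 = 336.361.
ΔM = 336.361 − 145.794 = 190.567 → +190.6 mireds, a warming shift.

+190.6 mireds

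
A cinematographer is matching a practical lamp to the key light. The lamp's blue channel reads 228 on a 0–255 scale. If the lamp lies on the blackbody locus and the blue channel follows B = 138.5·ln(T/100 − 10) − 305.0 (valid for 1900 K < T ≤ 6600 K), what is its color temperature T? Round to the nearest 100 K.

ln(t − 10) = (228 + 305.0) / 138.5 = 3.8484.
t − 10 = e^3.8484 = 46.917, so t = 56.917.
T = 100·t = 5692 K → 5700 K to the nearest 100 K.

5700 K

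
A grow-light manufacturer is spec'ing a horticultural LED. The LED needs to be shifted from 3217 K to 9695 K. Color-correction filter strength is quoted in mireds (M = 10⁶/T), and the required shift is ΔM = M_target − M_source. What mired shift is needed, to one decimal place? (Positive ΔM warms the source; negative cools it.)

-207.7 mireds

M_source = 10⁶/3217 = 310.849; M_target = 10⁶/9695 = 103.146.
ΔM = 103.146 − 310.849 = -207.703 → -207.7 mireds, a cooling shift.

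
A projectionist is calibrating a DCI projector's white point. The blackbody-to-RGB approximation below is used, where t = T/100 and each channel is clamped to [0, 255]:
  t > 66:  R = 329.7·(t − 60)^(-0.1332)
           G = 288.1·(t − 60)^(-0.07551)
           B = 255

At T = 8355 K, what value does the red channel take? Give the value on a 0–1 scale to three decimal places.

0.849

t = 8355/100 = 83.55; the t > 66 branch applies.
R = 329.7·(83.55 − 60)^(-0.1332) = 329.7·23.55^(-0.1332) = 329.7·0.65652 = 216.456.
On a 0–1 scale: 216.456/255 = 0.8488 → 0.849.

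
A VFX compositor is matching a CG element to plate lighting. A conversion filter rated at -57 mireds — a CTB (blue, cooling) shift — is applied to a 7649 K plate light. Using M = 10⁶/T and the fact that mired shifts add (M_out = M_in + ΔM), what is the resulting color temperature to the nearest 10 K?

M_in = 10⁶/7649 = 130.74 mireds.
M_out = 130.74 + (-57) = 73.74 mireds.
T_out = 10⁶/73.74 = 13561.9 K → 13560 K.

13560 K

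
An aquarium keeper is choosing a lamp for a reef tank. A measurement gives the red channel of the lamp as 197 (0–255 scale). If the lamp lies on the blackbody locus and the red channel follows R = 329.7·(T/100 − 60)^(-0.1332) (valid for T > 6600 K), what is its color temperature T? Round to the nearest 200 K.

10800 K

(t − 60)^(-0.1332) = 197/329.7 = 0.59751.
t − 60 = 0.59751^(1/-0.1332) = 0.59751^(-7.508) = 47.761, so t = 107.761.
T = 100·t = 10776 K → 10800 K to the nearest 200 K.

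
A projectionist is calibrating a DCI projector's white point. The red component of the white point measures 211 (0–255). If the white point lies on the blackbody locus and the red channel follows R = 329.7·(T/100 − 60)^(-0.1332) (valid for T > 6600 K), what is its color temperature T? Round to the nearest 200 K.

8800 K

(t − 60)^(-0.1332) = 211/329.7 = 0.63998.
t − 60 = 0.63998^(1/-0.1332) = 0.63998^(-7.508) = 28.525, so t = 88.525.
T = 100·t = 8853 K → 8800 K to the nearest 200 K.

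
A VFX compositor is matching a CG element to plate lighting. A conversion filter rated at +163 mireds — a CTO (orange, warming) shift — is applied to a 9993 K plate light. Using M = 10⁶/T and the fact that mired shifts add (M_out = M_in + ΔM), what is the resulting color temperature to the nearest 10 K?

M_in = 10⁶/9993 = 100.07 mireds.
M_out = 100.07 + (+163) = 263.07 mireds.
T_out = 10⁶/263.07 = 3801.3 K → 3800 K.

3800 K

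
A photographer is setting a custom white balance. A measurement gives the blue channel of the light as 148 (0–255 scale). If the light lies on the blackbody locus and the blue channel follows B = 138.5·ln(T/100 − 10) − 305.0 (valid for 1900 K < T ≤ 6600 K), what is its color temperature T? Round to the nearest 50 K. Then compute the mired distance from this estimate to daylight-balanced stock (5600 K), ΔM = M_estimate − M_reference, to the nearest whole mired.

+95 mireds

ln(t − 10) = (148 + 305.0) / 138.5 = 3.2708.
t − 10 = e^3.2708 = 26.331, so t = 36.331.
T = 100·t = 3633 K → 3650 K to the nearest 50 K.
M_estimate = 10⁶/3650 = 273.97; M_reference = 10⁶/5600 = 178.57.
ΔM = 273.97 − 178.57 = 95.40 → +95 mireds.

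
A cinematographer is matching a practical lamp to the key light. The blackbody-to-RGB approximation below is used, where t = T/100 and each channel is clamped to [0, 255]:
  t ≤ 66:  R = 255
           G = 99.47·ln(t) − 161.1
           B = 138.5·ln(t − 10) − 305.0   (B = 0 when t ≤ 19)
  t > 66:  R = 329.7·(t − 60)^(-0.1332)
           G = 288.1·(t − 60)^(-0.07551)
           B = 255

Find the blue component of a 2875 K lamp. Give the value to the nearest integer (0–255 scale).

101

t = 2875/100 = 28.75; the t ≤ 66 branch applies.
B = 138.5·ln(28.75 − 10) − 305.0 = 138.5·ln 18.75 − 305.0 = 138.5·2.9312 − 305.0 = 100.970.
Rounded: 101.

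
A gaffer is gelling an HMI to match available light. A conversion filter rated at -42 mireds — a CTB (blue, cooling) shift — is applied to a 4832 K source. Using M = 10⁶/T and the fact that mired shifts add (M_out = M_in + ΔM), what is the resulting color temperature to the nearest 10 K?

6060 K

M_in = 10⁶/4832 = 206.95 mireds.
M_out = 206.95 + (-42) = 164.95 mireds.
T_out = 10⁶/164.95 = 6062.3 K → 6060 K.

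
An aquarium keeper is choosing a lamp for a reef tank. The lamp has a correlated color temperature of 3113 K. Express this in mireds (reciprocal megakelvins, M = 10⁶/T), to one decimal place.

321.2 mireds

M = 10⁶ / 3113 = 321.234 → 321.2 mireds.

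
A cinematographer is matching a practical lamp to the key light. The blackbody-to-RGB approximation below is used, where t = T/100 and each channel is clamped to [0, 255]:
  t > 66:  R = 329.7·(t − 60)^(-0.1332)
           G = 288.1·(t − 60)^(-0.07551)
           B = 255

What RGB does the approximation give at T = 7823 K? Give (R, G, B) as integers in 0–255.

t = 7823/100 = 78.23; the t > 66 branch applies.
R = 329.7·(78.23 − 60)^(-0.1332) = 329.7·18.23^(-0.1332) = 329.7·0.67930 = 223.966.
G = 288.1·(78.23 − 60)^(-0.07551) = 288.1·18.23^(-0.07551) = 288.1·0.80315 = 231.388.
B = 255 by definition for t > 66.
Rounded: (224, 231, 255).

(224, 231, 255)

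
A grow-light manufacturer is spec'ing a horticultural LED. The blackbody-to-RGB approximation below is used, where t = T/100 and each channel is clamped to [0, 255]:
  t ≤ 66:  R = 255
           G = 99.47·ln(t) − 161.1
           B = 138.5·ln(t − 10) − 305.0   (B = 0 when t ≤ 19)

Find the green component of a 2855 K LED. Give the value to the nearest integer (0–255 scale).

t = 2855/100 = 28.55; the t ≤ 66 branch applies.
G = 99.47·ln 28.55 − 161.1 = 99.47·3.3517 − 161.1 = 172.289.
Rounded: 172.

172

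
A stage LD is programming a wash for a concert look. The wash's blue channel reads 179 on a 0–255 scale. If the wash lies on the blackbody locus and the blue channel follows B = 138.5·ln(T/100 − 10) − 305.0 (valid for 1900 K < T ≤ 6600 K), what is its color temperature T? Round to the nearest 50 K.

4300 K

ln(t − 10) = (179 + 305.0) / 138.5 = 3.4946.
t − 10 = e^3.4946 = 32.937, so t = 42.937.
T = 100·t = 4294 K → 4300 K to the nearest 50 K.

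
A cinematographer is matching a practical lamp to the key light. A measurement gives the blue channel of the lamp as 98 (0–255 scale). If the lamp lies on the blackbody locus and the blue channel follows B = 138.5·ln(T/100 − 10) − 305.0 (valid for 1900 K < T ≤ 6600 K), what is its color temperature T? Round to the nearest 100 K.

2800 K

ln(t − 10) = (98 + 305.0) / 138.5 = 2.9097.
t − 10 = e^2.9097 = 18.352, so t = 28.352.
T = 100·t = 2835 K → 2800 K to the nearest 100 K.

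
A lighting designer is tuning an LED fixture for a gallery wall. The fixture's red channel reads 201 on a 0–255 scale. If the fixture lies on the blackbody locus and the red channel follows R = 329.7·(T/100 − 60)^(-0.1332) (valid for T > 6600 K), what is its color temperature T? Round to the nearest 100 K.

10100 K

(t − 60)^(-0.1332) = 201/329.7 = 0.60965.
t − 60 = 0.60965^(1/-0.1332) = 0.60965^(-7.508) = 41.071, so t = 101.071.
T = 100·t = 10107 K → 10100 K to the nearest 100 K.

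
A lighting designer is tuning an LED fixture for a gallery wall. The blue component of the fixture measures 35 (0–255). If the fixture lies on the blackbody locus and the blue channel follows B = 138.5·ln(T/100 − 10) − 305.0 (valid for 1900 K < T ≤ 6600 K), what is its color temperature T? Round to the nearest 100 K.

ln(t − 10) = (35 + 305.0) / 138.5 = 2.4549.
t − 10 = e^2.4549 = 11.645, so t = 21.645.
T = 100·t = 2164 K → 2200 K to the nearest 100 K.

2200 K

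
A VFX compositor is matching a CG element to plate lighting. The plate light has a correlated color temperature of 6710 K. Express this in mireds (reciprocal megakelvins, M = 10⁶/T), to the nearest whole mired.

149 mireds

M = 10⁶ / 6710 = 149.031 → 149 mireds.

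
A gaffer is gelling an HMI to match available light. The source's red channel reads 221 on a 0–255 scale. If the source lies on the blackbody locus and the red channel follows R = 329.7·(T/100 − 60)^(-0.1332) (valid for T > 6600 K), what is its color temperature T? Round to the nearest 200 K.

8000 K

(t − 60)^(-0.1332) = 221/329.7 = 0.67031.
t − 60 = 0.67031^(1/-0.1332) = 0.67031^(-7.508) = 20.149, so t = 80.149.
T = 100·t = 8015 K → 8000 K to the nearest 200 K.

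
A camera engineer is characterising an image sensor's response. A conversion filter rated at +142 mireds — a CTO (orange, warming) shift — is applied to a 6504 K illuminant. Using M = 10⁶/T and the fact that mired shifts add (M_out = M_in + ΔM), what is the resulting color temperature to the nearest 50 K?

3400 K

M_in = 10⁶/6504 = 153.75 mireds.
M_out = 153.75 + (+142) = 295.75 mireds.
T_out = 10⁶/295.75 = 3381.2 K → 3400 K.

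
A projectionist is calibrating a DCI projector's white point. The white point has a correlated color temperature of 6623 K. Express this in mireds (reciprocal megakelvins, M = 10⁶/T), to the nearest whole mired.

151 mireds

M = 10⁶ / 6623 = 150.989 → 151 mireds.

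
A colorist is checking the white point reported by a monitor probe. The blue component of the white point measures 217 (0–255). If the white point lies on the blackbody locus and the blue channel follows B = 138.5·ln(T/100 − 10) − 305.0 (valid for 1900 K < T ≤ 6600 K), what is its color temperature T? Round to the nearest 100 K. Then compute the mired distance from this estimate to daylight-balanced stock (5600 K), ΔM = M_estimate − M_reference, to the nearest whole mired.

ln(t − 10) = (217 + 305.0) / 138.5 = 3.7690.
t − 10 = e^3.7690 = 43.335, so t = 53.335.
T = 100·t = 5333 K → 5300 K to the nearest 100 K.
M_estimate = 10⁶/5300 = 188.68; M_reference = 10⁶/5600 = 178.57.
ΔM = 188.68 − 178.57 = 10.11 → +10 mireds.

+10 mireds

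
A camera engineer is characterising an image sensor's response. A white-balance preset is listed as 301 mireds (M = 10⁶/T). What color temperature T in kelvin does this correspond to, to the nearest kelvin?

T = 10⁶ / 301 = 3322.26 K → 3322 K.

3322 K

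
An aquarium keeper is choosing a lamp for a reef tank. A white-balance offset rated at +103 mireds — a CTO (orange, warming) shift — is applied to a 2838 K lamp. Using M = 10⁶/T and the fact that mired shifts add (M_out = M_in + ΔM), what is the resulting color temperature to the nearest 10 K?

M_in = 10⁶/2838 = 352.36 mireds.
M_out = 352.36 + (+103) = 455.36 mireds.
T_out = 10⁶/455.36 = 2196.1 K → 2200 K.

2200 K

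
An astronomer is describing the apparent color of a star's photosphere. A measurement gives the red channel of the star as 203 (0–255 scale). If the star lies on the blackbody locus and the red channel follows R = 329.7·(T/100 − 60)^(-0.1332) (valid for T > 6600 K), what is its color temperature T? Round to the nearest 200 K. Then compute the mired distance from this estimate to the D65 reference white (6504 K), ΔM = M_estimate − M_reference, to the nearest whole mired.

(t − 60)^(-0.1332) = 203/329.7 = 0.61571.
t − 60 = 0.61571^(1/-0.1332) = 0.61571^(-7.508) = 38.129, so t = 98.129.
T = 100·t = 9813 K → 9800 K to the nearest 200 K.
M_estimate = 10⁶/9800 = 102.04; M_reference = 10⁶/6504 = 153.75.
ΔM = 102.04 − 153.75 = -51.71 → -52 mireds.

-52 mireds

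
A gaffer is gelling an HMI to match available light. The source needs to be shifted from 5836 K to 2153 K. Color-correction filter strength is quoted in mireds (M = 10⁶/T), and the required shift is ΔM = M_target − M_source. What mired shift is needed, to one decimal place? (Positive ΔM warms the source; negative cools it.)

+293.1 mireds

M_source = 10⁶/5836 = 171.350; M_target = 10⁶/2153 = 464.468.
ΔM = 464.468 − 171.350 = 293.118 → +293.1 mireds, a warming shift.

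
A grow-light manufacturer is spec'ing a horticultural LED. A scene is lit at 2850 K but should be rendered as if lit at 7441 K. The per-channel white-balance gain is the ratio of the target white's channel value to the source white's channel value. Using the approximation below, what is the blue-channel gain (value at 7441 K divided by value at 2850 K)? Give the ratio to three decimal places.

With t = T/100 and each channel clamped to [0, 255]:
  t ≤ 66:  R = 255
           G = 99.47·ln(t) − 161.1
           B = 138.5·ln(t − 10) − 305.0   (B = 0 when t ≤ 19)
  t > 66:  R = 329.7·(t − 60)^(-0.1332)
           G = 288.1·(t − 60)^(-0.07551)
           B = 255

2.573

At 2850 K (t = 28.5):
  B = 138.5·ln(28.5 − 10) − 305.0 = 138.5·ln 18.5 − 305.0 = 138.5·2.9178 − 305.0 = 99.111.
At 7441 K (t = 74.41):
  B = 255 by definition for t > 66.
Gain = 255.000 / 99.111 = 2.5729 → 2.573.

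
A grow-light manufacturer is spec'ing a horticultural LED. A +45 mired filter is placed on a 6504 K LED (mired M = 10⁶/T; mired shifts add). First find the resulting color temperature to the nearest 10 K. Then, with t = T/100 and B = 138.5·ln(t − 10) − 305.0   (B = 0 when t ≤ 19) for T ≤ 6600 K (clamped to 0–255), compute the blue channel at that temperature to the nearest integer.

207

M_in = 10⁶/6504 = 153.75; M_out = 153.75 + (+45) = 198.75.
T_out = 10⁶/198.75 = 5031.4 K → 5030 K; t = 50.3.
B = 138.5·ln(50.3 − 10) − 305.0 = 138.5·ln 40.3 − 305.0 = 138.5·3.6964 − 305.0 = 206.945.
Rounded: 207.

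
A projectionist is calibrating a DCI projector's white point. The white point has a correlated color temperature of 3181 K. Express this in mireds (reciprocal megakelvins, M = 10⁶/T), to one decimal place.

M = 10⁶ / 3181 = 314.367 → 314.4 mireds.

314.4 mireds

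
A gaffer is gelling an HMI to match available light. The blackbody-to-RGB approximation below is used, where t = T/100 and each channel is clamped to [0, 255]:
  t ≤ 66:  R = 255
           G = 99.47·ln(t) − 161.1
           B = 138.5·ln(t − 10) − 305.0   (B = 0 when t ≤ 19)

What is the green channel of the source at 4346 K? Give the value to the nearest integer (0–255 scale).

214

t = 4346/100 = 43.46; the t ≤ 66 branch applies.
G = 99.47·ln 43.46 − 161.1 = 99.47·3.7718 − 161.1 = 214.085.
Rounded: 214.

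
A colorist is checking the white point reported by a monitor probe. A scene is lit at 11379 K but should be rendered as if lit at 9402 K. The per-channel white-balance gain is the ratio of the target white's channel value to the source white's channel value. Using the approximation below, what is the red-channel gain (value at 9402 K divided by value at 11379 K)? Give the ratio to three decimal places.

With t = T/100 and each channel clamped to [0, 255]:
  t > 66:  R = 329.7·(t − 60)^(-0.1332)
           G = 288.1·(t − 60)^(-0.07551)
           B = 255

1.063

At 11379 K (t = 113.79):
  R = 329.7·(113.79 − 60)^(-0.1332) = 329.7·53.79^(-0.1332) = 329.7·0.58813 = 193.905.
At 9402 K (t = 94.02):
  R = 329.7·(94.02 − 60)^(-0.1332) = 329.7·34.02^(-0.1332) = 329.7·0.62513 = 206.107.
Gain = 206.107 / 193.905 = 1.0629 → 1.063.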